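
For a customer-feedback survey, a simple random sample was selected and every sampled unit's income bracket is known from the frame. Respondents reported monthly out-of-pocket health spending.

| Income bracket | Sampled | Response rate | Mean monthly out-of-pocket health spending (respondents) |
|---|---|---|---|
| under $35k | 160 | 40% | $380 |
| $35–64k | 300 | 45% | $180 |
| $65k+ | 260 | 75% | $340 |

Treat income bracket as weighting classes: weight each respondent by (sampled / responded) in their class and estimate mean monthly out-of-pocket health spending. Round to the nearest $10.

$280

With weight = n_sampled/n_responded per class, the weighted class total is n_sampled:
  under $35k: 160 × 380 = 60,800
  $35–64k: 300 × 180 = 54,000
  $65k+: 260 × 340 = 88,400
Adjusted estimate = 203,200 / 720 = 282.222 → $280.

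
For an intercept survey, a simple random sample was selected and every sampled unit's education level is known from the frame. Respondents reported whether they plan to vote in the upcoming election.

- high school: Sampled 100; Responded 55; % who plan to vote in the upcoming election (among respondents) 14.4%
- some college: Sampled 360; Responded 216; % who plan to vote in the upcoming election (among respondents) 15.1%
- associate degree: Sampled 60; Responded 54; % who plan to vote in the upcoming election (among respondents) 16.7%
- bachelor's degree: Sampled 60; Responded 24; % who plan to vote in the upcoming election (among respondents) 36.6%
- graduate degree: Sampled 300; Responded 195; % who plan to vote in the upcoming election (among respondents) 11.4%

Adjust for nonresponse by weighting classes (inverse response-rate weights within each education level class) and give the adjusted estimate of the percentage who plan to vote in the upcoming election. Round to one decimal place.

15.3%

Response rates by class: high school 55/100 = 55%, some college 216/360 = 60%, associate degree 54/60 = 90%, bachelor's degree 24/60 = 40%, graduate degree 195/300 = 65%.
With weight = n_sampled/n_responded per class, the weighted class total is n_sampled:
  high school: 100 × 14.4 = 1440
  some college: 360 × 15.1 = 5436
  associate degree: 60 × 16.7 = 1002
  bachelor's degree: 60 × 36.6 = 2196
  graduate degree: 300 × 11.4 = 3420
Adjusted estimate = 13,494 / 880 = 15.3341 → 15.3%.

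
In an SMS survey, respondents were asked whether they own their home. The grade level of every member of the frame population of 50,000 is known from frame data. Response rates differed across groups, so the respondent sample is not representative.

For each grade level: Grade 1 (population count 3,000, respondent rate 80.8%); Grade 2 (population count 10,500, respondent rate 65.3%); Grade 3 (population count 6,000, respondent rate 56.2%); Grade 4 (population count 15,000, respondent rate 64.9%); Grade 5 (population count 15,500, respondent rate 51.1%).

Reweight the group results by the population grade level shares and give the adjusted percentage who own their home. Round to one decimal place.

Reweight to the known grade level distribution:
  Grade 1: (3,000/50,000) × 80.8 = 4.848
  Grade 2: (10,500/50,000) × 65.3 = 13.713
  Grade 3: (6,000/50,000) × 56.2 = 6.744
  Grade 4: (15,000/50,000) × 64.9 = 19.47
  Grade 5: (15,500/50,000) × 51.1 = 15.841
Post-stratified estimate = 60.616 → 60.6%.

60.6%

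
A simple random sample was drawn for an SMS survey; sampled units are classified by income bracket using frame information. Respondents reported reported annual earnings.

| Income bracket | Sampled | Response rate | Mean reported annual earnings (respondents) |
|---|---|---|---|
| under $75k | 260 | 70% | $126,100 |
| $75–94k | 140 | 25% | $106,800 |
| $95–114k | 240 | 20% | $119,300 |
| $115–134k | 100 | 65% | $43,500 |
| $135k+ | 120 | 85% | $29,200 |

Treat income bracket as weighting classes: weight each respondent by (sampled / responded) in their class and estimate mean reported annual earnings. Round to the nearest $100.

$97,900

Inverse-response-rate weighting restores each class to its sampled count, so class totals weight by n_sampled:
  under $75k: 260 × 126,100 = 32,786,000
  $75–94k: 140 × 106,800 = 14,952,000
  $95–114k: 240 × 119,300 = 28,632,000
  $115–134k: 100 × 43,500 = 4,350,000
  $135k+: 120 × 29,200 = 3,504,000
Adjusted estimate = 84,224,000 / 860 = 97934.9 → $97,900.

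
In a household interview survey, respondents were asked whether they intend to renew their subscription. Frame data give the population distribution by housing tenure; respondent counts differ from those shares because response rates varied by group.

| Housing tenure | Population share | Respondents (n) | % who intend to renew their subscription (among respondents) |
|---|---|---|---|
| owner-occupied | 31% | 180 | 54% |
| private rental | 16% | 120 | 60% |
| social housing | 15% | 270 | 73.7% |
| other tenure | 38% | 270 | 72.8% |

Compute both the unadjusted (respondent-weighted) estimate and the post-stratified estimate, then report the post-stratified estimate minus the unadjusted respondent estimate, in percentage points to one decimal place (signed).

Naive respondent-only estimate (weights = respondent counts):
  (180/840)×54 + (120/840)×60 + (270/840)×73.7 + (270/840)×72.8 = 67.2321%
Reweighting by population housing tenure shares:
  0.31×54 + 0.16×60 + 0.15×73.7 + 0.38×72.8 = 65.059%
Difference = 65.059 − 67.2321 = -2.1731 pp.

-2.2 percentage points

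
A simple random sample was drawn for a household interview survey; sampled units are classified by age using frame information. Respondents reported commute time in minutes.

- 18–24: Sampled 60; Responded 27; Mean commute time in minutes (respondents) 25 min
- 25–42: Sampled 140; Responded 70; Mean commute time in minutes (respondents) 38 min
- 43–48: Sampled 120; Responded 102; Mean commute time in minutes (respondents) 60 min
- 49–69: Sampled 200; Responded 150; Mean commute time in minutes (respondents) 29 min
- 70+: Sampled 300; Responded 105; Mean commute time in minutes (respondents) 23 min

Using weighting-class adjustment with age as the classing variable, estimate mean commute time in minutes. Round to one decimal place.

32.6

Response rates by class: 18–24 27/60 = 45%, 25–42 70/140 = 50%, 43–48 102/120 = 85%, 49–69 150/200 = 75%, 70+ 105/300 = 35%.
With weight = n_sampled/n_responded per class, the weighted class total is n_sampled:
  18–24: 60 × 25 = 1500
  25–42: 140 × 38 = 5320
  43–48: 120 × 60 = 7200
  49–69: 200 × 29 = 5800
  70+: 300 × 23 = 6900
Adjusted estimate = 26,720 / 820 = 32.5854 → 32.6.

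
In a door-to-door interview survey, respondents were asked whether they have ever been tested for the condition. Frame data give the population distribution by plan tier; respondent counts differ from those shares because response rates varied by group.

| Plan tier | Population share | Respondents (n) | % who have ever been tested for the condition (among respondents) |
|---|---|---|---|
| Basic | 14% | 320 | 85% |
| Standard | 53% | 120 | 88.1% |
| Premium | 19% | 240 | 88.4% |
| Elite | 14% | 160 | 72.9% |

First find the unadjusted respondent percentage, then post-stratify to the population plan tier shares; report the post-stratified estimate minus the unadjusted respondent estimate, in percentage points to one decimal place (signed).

Naive respondent-only estimate (weights = respondent counts):
  (320/840)×85 + (120/840)×88.1 + (240/840)×88.4 + (160/840)×72.9 = 84.1095%
Post-stratified estimate weights by population shares:
  0.14×85 + 0.53×88.1 + 0.19×88.4 + 0.14×72.9 = 85.595%
Difference = 85.595 − 84.1095 = 1.4855 pp.

+1.5 percentage points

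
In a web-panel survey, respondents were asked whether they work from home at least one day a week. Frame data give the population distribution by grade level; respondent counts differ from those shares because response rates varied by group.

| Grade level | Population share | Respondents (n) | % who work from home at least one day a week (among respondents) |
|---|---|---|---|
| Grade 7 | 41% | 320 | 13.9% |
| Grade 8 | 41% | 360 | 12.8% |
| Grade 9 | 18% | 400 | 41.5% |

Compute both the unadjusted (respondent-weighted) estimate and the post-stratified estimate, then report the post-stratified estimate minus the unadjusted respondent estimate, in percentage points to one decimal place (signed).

Unadjusted (pooled respondent) estimate weights by respondent counts:
  (320/1080)×13.9 + (360/1080)×12.8 + (400/1080)×41.5 = 23.7556%
Reweighting by population grade level shares:
  0.41×13.9 + 0.41×12.8 + 0.18×41.5 = 18.417%
Difference = 18.417 − 23.7556 = -5.3386 pp.

-5.3 percentage points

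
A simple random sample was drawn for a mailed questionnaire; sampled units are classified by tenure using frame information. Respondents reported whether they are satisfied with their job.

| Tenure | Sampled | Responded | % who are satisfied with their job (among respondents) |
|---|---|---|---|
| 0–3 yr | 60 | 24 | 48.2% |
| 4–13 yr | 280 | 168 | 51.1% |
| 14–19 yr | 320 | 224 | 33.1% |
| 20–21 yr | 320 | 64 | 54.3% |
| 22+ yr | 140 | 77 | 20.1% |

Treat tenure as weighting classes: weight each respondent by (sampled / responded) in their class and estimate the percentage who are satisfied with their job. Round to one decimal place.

Class response rates: 0–3 yr 24/60 = 40%, 4–13 yr 168/280 = 60%, 14–19 yr 224/320 = 70%, 20–21 yr 64/320 = 20%, 22+ yr 77/140 = 55%.
Weighting each respondent by the inverse class response rate inflates each class back to its sampled size, so the class weight is n_sampled:
  0–3 yr: 60 × 48.2 = 2892
  4–13 yr: 280 × 51.1 = 14,308
  14–19 yr: 320 × 33.1 = 10,592
  20–21 yr: 320 × 54.3 = 17,376
  22+ yr: 140 × 20.1 = 2814
Adjusted estimate = 47,982 / 1,120 = 42.8411 → 42.8%.

42.8%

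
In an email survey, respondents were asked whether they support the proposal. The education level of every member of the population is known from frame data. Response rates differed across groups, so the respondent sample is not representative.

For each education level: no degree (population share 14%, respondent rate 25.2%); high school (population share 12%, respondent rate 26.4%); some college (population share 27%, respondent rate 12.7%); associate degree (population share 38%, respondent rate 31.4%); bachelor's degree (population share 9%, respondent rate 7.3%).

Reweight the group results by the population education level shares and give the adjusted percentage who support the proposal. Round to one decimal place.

Post-stratification weights by population share, not respondent share:
  no degree: 0.14 × 25.2 = 3.528
  high school: 0.12 × 26.4 = 3.168
  some college: 0.27 × 12.7 = 3.429
  associate degree: 0.38 × 31.4 = 11.932
  bachelor's degree: 0.09 × 7.3 = 0.657
Post-stratified estimate = 22.714 → 22.7%.

22.7%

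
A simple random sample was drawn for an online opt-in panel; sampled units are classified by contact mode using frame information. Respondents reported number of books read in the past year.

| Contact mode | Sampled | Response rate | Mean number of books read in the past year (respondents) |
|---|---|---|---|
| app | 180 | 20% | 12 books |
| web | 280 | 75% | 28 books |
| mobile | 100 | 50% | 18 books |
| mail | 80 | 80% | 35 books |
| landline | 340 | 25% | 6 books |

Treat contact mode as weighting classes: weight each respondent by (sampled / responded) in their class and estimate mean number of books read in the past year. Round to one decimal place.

17.0

Each respondent's weight = sampled/responded in their class; summing within a class gives n_sampled, so:
  app: 180 × 12 = 2160
  web: 280 × 28 = 7840
  mobile: 100 × 18 = 1800
  mail: 80 × 35 = 2800
  landline: 340 × 6 = 2040
Adjusted estimate = 16,640 / 980 = 16.9796 → 17.0.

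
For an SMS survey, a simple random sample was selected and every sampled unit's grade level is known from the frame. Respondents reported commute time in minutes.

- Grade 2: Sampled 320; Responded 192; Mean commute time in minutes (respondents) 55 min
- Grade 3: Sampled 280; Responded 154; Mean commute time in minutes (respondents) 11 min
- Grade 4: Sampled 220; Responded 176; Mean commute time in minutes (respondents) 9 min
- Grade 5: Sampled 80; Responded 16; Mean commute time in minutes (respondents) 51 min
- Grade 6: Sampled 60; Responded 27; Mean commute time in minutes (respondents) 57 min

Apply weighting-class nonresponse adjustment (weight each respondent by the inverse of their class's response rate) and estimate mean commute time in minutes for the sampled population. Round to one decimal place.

Response rates by class: Grade 2 192/320 = 60%, Grade 3 154/280 = 55%, Grade 4 176/220 = 80%, Grade 5 16/80 = 20%, Grade 6 27/60 = 45%.
Each respondent's weight = sampled/responded in their class; summing within a class gives n_sampled, so:
  Grade 2: 320 × 55 = 17,600
  Grade 3: 280 × 11 = 3080
  Grade 4: 220 × 9 = 1980
  Grade 5: 80 × 51 = 4080
  Grade 6: 60 × 57 = 3420
Adjusted estimate = 30,160 / 960 = 31.4167 → 31.4.

31.4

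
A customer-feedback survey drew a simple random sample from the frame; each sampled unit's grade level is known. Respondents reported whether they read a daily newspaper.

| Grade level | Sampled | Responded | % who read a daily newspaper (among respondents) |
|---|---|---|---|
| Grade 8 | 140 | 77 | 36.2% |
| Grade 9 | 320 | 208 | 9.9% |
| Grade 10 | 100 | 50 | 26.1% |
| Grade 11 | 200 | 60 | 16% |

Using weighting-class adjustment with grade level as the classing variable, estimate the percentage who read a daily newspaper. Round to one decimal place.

18.5%

Response rates by class: Grade 8 77/140 = 55%, Grade 9 208/320 = 65%, Grade 10 50/100 = 50%, Grade 11 60/200 = 30%.
With weight = n_sampled/n_responded per class, the weighted class total is n_sampled:
  Grade 8: 140 × 36.2 = 5068
  Grade 9: 320 × 9.9 = 3168
  Grade 10: 100 × 26.1 = 2610
  Grade 11: 200 × 16 = 3200
Adjusted estimate = 14,046 / 760 = 18.4816 → 18.5%.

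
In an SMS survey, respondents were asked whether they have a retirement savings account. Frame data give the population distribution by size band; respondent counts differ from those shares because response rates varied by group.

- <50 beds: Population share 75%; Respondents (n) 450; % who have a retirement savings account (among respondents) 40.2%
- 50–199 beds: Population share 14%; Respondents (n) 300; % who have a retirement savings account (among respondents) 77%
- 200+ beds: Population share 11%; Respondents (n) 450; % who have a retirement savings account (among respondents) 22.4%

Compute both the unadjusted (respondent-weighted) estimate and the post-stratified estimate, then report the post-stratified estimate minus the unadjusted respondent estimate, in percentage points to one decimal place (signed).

+0.7 percentage points

Naive respondent-only estimate (weights = respondent counts):
  (450/1200)×40.2 + (300/1200)×77 + (450/1200)×22.4 = 42.725%
Post-stratifying to population shares instead:
  0.75×40.2 + 0.14×77 + 0.11×22.4 = 43.394%
Difference = 43.394 − 42.725 = 0.669 pp.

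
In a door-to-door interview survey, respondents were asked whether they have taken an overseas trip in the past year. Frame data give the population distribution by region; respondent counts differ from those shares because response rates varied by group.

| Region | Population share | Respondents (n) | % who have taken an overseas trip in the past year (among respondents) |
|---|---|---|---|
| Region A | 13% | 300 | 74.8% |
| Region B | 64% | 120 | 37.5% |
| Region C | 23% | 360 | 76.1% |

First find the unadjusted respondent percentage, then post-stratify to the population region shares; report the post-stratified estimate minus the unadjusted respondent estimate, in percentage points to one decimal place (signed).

-18.4 percentage points

Naive respondent-only estimate (weights = respondent counts):
  (300/780)×74.8 + (120/780)×37.5 + (360/780)×76.1 = 69.6615%
Reweighting by population region shares:
  0.13×74.8 + 0.64×37.5 + 0.23×76.1 = 51.227%
Difference = 51.227 − 69.6615 = -18.4345 pp.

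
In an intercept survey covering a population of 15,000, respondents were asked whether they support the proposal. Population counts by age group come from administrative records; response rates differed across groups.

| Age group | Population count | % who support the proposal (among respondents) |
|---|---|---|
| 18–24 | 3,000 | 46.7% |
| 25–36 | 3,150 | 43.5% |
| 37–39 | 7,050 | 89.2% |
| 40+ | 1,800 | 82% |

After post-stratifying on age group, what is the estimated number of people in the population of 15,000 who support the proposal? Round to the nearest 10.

10,540

Each cell contributes its population count × the respondent rate:
  18–24: 3,000 × 46.7% = 1401
  25–36: 3,150 × 43.5% = 1370.25
  37–39: 7,050 × 89.2% = 6288.6
  40+: 1,800 × 82% = 1476
Estimated total = 10535.9 → 10,540.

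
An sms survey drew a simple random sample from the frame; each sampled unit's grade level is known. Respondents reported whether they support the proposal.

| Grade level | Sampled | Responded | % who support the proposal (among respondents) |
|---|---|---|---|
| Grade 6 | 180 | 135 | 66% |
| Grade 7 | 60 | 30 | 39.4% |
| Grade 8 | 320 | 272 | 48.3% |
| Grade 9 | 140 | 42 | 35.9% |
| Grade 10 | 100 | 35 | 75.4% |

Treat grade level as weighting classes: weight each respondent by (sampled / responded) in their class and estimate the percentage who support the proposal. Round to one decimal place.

52.8%

Response rates by class: Grade 6 135/180 = 75%, Grade 7 30/60 = 50%, Grade 8 272/320 = 85%, Grade 9 42/140 = 30%, Grade 10 35/100 = 35%.
Weighting each respondent by the inverse class response rate inflates each class back to its sampled size, so the class weight is n_sampled:
  Grade 6: 180 × 66 = 11,880
  Grade 7: 60 × 39.4 = 2364
  Grade 8: 320 × 48.3 = 15,456
  Grade 9: 140 × 35.9 = 5026
  Grade 10: 100 × 75.4 = 7540
Adjusted estimate = 42,266 / 800 = 52.8325 → 52.8%.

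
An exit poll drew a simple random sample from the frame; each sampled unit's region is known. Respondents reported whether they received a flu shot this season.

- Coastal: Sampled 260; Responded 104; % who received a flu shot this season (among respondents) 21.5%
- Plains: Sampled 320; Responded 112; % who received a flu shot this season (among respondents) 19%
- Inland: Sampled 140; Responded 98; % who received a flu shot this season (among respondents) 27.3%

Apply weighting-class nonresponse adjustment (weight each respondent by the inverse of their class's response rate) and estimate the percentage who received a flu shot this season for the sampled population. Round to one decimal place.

21.5%

Response rates by class: Coastal 104/260 = 40%, Plains 112/320 = 35%, Inland 98/140 = 70%.
With weight = n_sampled/n_responded per class, the weighted class total is n_sampled:
  Coastal: 260 × 21.5 = 5590
  Plains: 320 × 19 = 6080
  Inland: 140 × 27.3 = 3822
Adjusted estimate = 15,492 / 720 = 21.5167 → 21.5%.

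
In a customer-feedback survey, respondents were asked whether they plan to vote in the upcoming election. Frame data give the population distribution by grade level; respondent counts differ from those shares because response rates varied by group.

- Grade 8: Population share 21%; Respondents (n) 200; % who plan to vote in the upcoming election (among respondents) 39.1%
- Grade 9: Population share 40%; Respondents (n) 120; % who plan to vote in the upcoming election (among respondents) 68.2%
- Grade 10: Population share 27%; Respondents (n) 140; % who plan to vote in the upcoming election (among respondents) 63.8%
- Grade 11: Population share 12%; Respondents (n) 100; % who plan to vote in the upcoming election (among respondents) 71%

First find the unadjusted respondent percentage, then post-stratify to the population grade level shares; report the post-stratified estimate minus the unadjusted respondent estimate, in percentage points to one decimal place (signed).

Naive respondent-only estimate (weights = respondent counts):
  (200/560)×39.1 + (120/560)×68.2 + (140/560)×63.8 + (100/560)×71 = 57.2071%
Reweighting by population grade level shares:
  0.21×39.1 + 0.4×68.2 + 0.27×63.8 + 0.12×71 = 61.237%
Difference = 61.237 − 57.2071 = 4.0299 pp.

+4.0 percentage points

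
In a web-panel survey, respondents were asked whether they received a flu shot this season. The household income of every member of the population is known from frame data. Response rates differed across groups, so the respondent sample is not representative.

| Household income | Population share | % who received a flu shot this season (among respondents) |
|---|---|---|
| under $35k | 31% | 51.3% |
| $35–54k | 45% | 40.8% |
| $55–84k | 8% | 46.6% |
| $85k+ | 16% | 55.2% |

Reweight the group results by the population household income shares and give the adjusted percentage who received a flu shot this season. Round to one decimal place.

Each cell contributes population-share × respondent value:
  under $35k: 0.31 × 51.3 = 15.903
  $35–54k: 0.45 × 40.8 = 18.36
  $55–84k: 0.08 × 46.6 = 3.728
  $85k+: 0.16 × 55.2 = 8.832
Post-stratified estimate = 46.823 → 46.8%.

46.8%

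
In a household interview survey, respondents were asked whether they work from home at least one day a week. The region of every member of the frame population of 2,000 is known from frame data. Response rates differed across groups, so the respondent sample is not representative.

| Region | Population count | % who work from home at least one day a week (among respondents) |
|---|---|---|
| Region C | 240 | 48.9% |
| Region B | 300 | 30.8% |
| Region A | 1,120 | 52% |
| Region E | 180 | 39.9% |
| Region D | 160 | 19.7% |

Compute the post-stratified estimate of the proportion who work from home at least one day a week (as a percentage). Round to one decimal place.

44.8%

Post-stratification weights by population share, not respondent share:
  Region C: (240/2,000) × 48.9 = 5.868
  Region B: (300/2,000) × 30.8 = 4.62
  Region A: (1,120/2,000) × 52 = 29.12
  Region E: (180/2,000) × 39.9 = 3.591
  Region D: (160/2,000) × 19.7 = 1.576
Post-stratified estimate = 44.775 → 44.8%.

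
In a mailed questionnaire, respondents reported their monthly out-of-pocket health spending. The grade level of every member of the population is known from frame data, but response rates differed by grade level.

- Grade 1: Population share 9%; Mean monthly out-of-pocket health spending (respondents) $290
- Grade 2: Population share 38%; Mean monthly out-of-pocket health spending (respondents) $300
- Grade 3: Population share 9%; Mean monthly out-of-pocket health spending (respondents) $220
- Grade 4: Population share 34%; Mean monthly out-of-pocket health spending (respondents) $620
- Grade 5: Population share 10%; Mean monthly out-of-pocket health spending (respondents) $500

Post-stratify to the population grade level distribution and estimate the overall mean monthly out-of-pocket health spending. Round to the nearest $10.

Each cell contributes population-share × respondent value:
  Grade 1: 0.09 × 290 = 26.1
  Grade 2: 0.38 × 300 = 114
  Grade 3: 0.09 × 220 = 19.8
  Grade 4: 0.34 × 620 = 210.8
  Grade 5: 0.1 × 500 = 50
Post-stratified estimate = 420.7 → $420.

$420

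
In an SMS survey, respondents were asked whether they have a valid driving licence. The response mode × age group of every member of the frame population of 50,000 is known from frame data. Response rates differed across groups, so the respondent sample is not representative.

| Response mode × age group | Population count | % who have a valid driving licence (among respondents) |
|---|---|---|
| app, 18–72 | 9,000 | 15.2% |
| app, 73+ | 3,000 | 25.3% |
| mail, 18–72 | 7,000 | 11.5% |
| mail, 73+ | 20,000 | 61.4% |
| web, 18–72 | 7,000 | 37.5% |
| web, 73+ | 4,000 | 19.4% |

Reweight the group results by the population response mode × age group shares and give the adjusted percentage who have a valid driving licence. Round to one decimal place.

Post-stratification weights by population share, not respondent share:
  app, 18–72: (9,000/50,000) × 15.2 = 2.736
  app, 73+: (3,000/50,000) × 25.3 = 1.518
  mail, 18–72: (7,000/50,000) × 11.5 = 1.61
  mail, 73+: (20,000/50,000) × 61.4 = 24.56
  web, 18–72: (7,000/50,000) × 37.5 = 5.25
  web, 73+: (4,000/50,000) × 19.4 = 1.552
Post-stratified estimate = 37.226 → 37.2%.

37.2%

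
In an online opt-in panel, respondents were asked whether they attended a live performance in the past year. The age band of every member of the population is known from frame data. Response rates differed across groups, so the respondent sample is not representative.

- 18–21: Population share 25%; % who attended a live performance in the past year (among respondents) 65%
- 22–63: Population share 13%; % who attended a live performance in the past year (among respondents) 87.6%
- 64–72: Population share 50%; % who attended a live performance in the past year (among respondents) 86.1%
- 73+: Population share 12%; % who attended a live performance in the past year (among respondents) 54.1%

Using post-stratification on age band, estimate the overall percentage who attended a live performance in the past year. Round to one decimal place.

77.2%

Post-stratification weights by population share, not respondent share:
  18–21: 0.25 × 65 = 16.25
  22–63: 0.13 × 87.6 = 11.388
  64–72: 0.5 × 86.1 = 43.05
  73+: 0.12 × 54.1 = 6.492
Post-stratified estimate = 77.18 → 77.2%.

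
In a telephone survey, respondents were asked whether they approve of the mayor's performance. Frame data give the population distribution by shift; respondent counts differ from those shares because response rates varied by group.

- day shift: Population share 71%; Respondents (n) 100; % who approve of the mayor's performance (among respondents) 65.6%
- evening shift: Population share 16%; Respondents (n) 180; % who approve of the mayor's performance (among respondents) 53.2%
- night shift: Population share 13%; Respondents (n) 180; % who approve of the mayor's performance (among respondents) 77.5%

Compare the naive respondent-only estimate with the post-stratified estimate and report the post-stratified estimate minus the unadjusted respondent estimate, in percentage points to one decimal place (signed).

-0.2 percentage points

Without adjustment, the pooled respondent share is:
  (100/460)×65.6 + (180/460)×53.2 + (180/460)×77.5 = 65.4043%
Post-stratified estimate weights by population shares:
  0.71×65.6 + 0.16×53.2 + 0.13×77.5 = 65.163%
Difference = 65.163 − 65.4043 = -0.2413 pp.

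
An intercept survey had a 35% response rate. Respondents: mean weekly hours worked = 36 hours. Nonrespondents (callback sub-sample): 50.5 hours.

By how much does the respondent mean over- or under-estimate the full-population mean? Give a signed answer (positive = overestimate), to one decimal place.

Nonresponse fraction = 1 − 0.35 = 0.65.
Bias = (nonresponse fraction) × (respondent mean − nonrespondent mean)
     = 0.65 × (36 − 50.5) = 0.65 × -14.5 = -9.425.

-9.4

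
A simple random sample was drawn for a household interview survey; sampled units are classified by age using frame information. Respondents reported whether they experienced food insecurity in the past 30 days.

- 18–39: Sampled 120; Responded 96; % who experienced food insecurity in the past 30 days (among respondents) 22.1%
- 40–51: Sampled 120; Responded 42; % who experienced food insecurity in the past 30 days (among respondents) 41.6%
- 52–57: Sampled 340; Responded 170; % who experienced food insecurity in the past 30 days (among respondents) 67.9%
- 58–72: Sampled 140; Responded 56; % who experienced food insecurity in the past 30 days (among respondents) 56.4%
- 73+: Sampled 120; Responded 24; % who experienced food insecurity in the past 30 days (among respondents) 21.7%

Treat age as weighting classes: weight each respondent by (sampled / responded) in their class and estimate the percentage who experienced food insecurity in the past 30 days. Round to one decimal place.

Class response rates: 18–39 96/120 = 80%, 40–51 42/120 = 35%, 52–57 170/340 = 50%, 58–72 56/140 = 40%, 73+ 24/120 = 20%.
Each respondent's weight = sampled/responded in their class; summing within a class gives n_sampled, so:
  18–39: 120 × 22.1 = 2652
  40–51: 120 × 41.6 = 4992
  52–57: 340 × 67.9 = 23086
  58–72: 140 × 56.4 = 7896
  73+: 120 × 21.7 = 2604
Adjusted estimate = 41,230 / 840 = 49.0833 → 49.1%.

49.1%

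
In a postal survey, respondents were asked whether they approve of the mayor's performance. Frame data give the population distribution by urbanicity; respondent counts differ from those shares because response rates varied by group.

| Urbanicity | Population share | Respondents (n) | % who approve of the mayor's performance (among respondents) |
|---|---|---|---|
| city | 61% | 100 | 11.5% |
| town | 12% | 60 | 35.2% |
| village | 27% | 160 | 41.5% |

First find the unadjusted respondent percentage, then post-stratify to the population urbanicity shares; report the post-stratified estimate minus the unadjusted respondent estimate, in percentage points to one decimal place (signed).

-8.5 percentage points

Without adjustment, the pooled respondent share is:
  (100/320)×11.5 + (60/320)×35.2 + (160/320)×41.5 = 30.9438%
Post-stratifying to population shares instead:
  0.61×11.5 + 0.12×35.2 + 0.27×41.5 = 22.444%
Difference = 22.444 − 30.9438 = -8.4998 pp.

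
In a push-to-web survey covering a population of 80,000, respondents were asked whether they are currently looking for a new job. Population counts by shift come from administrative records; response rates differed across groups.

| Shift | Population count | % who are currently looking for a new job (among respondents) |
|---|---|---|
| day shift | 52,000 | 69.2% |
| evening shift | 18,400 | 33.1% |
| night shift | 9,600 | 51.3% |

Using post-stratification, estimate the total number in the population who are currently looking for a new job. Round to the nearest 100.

47,000

Estimated count per cell = population count × respondent percentage:
  day shift: 52,000 × 69.2% = 35,984
  evening shift: 18,400 × 33.1% = 6090.4
  night shift: 9,600 × 51.3% = 4924.8
Estimated total = 46999.2 → 47,000.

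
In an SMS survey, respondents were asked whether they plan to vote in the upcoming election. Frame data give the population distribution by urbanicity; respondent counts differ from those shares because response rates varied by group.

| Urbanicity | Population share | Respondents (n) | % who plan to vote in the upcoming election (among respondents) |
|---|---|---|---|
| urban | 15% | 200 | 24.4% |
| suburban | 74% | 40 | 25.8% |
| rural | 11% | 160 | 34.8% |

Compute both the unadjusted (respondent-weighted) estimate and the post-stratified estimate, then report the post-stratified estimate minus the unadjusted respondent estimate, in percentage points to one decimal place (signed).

Without adjustment, the pooled respondent share is:
  (200/400)×24.4 + (40/400)×25.8 + (160/400)×34.8 = 28.7%
Reweighting by population urbanicity shares:
  0.15×24.4 + 0.74×25.8 + 0.11×34.8 = 26.58%
Difference = 26.58 − 28.7 = -2.12 pp.

-2.1 percentage points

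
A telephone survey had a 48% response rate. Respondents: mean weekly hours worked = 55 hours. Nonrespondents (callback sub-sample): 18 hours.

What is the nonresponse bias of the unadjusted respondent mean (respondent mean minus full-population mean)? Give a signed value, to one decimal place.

Nonresponse fraction = 1 − 0.48 = 0.52.
Bias = (nonresponse fraction) × (respondent mean − nonrespondent mean)
     = 0.52 × (55 − 18) = 0.52 × 37 = 19.24.

+19.2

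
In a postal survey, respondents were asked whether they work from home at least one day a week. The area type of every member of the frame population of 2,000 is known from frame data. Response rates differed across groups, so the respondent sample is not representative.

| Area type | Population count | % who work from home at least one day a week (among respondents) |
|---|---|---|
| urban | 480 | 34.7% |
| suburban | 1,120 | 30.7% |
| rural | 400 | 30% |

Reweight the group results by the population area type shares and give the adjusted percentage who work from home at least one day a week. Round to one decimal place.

Reweight to the known area type distribution:
  urban: (480/2,000) × 34.7 = 8.328
  suburban: (1,120/2,000) × 30.7 = 17.192
  rural: (400/2,000) × 30 = 6
Post-stratified estimate = 31.52 → 31.5%.

31.5%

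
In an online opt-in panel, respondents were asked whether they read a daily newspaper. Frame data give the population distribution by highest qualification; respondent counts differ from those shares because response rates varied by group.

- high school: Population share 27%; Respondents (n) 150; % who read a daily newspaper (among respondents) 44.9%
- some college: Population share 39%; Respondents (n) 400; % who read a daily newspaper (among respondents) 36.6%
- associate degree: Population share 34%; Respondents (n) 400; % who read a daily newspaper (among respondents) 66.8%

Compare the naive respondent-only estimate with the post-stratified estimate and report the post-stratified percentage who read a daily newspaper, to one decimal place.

49.1%

Naive respondent-only estimate (weights = respondent counts):
  (150/950)×44.9 + (400/950)×36.6 + (400/950)×66.8 = 50.6263%
Post-stratifying to population shares instead:
  0.27×44.9 + 0.39×36.6 + 0.34×66.8 = 49.109%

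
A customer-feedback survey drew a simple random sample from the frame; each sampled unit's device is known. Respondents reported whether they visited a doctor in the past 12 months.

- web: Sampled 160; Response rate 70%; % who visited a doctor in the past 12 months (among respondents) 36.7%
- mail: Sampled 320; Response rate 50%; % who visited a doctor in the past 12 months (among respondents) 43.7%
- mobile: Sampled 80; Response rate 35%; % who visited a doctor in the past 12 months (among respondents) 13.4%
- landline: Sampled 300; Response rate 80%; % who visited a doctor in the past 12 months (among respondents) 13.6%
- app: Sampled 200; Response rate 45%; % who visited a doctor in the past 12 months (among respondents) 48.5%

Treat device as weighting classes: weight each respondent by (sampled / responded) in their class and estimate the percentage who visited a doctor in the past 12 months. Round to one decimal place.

Inverse-response-rate weighting restores each class to its sampled count, so class totals weight by n_sampled:
  web: 160 × 36.7 = 5872
  mail: 320 × 43.7 = 13,984
  mobile: 80 × 13.4 = 1072
  landline: 300 × 13.6 = 4080
  app: 200 × 48.5 = 9700
Adjusted estimate = 34,708 / 1,060 = 32.7434 → 32.7%.

32.7%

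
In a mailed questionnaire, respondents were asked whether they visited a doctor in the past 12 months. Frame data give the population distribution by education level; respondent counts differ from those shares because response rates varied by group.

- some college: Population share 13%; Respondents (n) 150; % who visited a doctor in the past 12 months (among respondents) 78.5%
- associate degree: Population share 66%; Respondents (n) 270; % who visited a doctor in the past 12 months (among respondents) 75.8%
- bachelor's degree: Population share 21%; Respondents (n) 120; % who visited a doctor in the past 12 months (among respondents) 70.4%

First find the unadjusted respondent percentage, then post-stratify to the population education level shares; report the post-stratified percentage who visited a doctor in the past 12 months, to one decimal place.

75.0%

Without adjustment, the pooled respondent share is:
  (150/540)×78.5 + (270/540)×75.8 + (120/540)×70.4 = 75.35%
Post-stratified estimate weights by population shares:
  0.13×78.5 + 0.66×75.8 + 0.21×70.4 = 75.017%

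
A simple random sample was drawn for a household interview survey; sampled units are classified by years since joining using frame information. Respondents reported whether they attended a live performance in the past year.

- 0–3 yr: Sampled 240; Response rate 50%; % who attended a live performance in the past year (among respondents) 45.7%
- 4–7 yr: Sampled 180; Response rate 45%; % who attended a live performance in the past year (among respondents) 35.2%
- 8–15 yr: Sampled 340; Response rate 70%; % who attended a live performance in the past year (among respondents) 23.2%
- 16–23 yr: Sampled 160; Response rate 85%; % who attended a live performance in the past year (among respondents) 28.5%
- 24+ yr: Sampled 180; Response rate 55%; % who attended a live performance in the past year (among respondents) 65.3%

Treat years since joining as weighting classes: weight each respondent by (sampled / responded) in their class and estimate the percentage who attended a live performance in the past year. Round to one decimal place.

Each respondent's weight = sampled/responded in their class; summing within a class gives n_sampled, so:
  0–3 yr: 240 × 45.7 = 10,968
  4–7 yr: 180 × 35.2 = 6336
  8–15 yr: 340 × 23.2 = 7888
  16–23 yr: 160 × 28.5 = 4560
  24+ yr: 180 × 65.3 = 11,754
Adjusted estimate = 41,506 / 1,100 = 37.7327 → 37.7%.

37.7%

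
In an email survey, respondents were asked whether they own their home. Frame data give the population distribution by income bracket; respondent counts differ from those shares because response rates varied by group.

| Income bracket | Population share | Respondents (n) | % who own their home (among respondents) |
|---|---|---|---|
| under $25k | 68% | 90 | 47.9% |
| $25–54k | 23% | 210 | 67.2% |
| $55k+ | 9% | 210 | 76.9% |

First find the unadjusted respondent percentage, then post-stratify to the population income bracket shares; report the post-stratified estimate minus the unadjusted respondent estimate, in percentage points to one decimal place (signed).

Unadjusted (pooled respondent) estimate weights by respondent counts:
  (90/510)×47.9 + (210/510)×67.2 + (210/510)×76.9 = 67.7882%
Post-stratifying to population shares instead:
  0.68×47.9 + 0.23×67.2 + 0.09×76.9 = 54.949%
Difference = 54.949 − 67.7882 = -12.8392 pp.

-12.8 percentage points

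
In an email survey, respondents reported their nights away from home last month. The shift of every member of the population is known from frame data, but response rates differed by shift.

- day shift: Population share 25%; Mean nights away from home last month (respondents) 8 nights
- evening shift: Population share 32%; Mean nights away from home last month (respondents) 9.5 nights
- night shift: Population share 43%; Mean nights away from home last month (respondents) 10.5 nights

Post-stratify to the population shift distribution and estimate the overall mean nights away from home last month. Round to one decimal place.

9.6

Reweight to the known shift distribution:
  day shift: 0.25 × 8 = 2
  evening shift: 0.32 × 9.5 = 3.04
  night shift: 0.43 × 10.5 = 4.515
Post-stratified estimate = 9.555 → 9.6.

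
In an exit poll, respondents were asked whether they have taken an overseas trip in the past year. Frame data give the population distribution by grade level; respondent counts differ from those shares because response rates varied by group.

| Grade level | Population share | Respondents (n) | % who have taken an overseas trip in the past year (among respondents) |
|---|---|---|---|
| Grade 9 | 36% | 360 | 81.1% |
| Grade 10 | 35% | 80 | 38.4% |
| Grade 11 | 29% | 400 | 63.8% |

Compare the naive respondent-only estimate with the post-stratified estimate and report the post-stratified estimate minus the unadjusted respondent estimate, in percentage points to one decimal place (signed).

Unadjusted (pooled respondent) estimate weights by respondent counts:
  (360/840)×81.1 + (80/840)×38.4 + (400/840)×63.8 = 68.7952%
Post-stratified estimate weights by population shares:
  0.36×81.1 + 0.35×38.4 + 0.29×63.8 = 61.138%
Difference = 61.138 − 68.7952 = -7.6572 pp.

-7.7 percentage points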